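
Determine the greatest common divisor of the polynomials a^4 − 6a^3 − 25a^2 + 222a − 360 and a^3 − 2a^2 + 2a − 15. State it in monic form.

a − 3

Repeated division with remainder:
  a^4 − 6a^3 − 25a^2 + 222a − 360 = (a − 4)(a^3 − 2a^2 + 2a − 15) + (−35a^2 + 245a − 420)
  a^3 − 2a^2 + 2a − 15 = (−(1/35)a − 1/7)(−35a^2 + 245a − 420) + (25a − 75)
  −35a^2 + 245a − 420 = (−(7/5)a + 28/5)(25a − 75) + (0)
Last nonzero remainder: 25a − 75. Dividing through by 25 gives the monic gcd a − 3.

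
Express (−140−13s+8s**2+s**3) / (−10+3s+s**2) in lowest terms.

Euclidean algorithm in ℚ[s]:
  s**3+8s**2−13s−140 = (s+5)(s**2+3s−10) + (−18s−90)
  s**2+3s−10 = (−(1/18)s+1/9)(−18s−90) + (0)
Last nonzero remainder: −18s−90. Dividing through by −18 gives the monic gcd s+5.
Cancel s+5 from numerator and denominator to get the reduced form.

(−28+3s+s**2)/(−2+s)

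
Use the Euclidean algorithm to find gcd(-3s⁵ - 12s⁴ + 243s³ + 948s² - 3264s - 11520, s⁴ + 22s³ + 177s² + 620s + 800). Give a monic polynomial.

s² + 13s + 40

By polynomial division,
  -3s⁵ - 12s⁴ + 243s³ + 948s² - 3264s - 11520 = (-3s + 54)(s⁴ + 22s³ + 177s² + 620s + 800) + (-414s³ - 6750s² - 34344s - 54720)
  s⁴ + 22s³ + 177s² + 620s + 800 = (-(1/414)s - 131/9522)(-414s³ - 6750s² - 34344s - 54720) + ((624/529)s² + (8112/529)s + 24960/529)
  -414s³ - 6750s² - 34344s - 54720 = (-(36501/104)s - 30153/26)((624/529)s² + (8112/529)s + 24960/529) + (0)
Last nonzero remainder: (624/529)s² + (8112/529)s + 24960/529. Dividing through by 624/529 gives the monic gcd s² + 13s + 40.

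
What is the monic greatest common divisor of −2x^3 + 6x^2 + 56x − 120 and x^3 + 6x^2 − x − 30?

Apply the Euclidean algorithm:
  −2x^3 + 6x^2 + 56x − 120 = (−2)(x^3 + 6x^2 − x − 30) + (18x^2 + 54x − 180)
  x^3 + 6x^2 − x − 30 = ((1/18)x + 1/6)(18x^2 + 54x − 180) + (0)
Last nonzero remainder: 18x^2 + 54x − 180. Dividing through by 18 gives the monic gcd x^2 + 3x − 10.

x^2 + 3x − 10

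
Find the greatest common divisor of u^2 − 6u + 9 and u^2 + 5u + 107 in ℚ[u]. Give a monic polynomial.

1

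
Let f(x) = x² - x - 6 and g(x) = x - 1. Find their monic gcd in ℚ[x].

Apply the Euclidean algorithm:
  x² - x - 6 = (x)(x - 1) + (-6)
  x - 1 = (-(1/6)x + 1/6)(-6) + (0)
The last nonzero remainder is the constant -6, so the polynomials are coprime and gcd = 1.

1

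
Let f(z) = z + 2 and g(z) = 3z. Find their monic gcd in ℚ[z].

Euclidean algorithm in ℚ[z]:
  z + 2 = (1/3)(3z) + (2)
  3z = ((3/2)z)(2) + (0)
The last nonzero remainder is the constant 2, so the polynomials are coprime and gcd = 1.

1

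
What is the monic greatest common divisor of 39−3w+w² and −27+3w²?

1

By polynomial division,
  w²−3w+39 = (1/3)(3w²−27) + (−3w+48)
  3w²−27 = (−w−16)(−3w+48) + (741)
  −3w+48 = (−(1/247)w+16/247)(741) + (0)
The last nonzero remainder is the constant 741, so the polynomials are coprime and gcd = 1.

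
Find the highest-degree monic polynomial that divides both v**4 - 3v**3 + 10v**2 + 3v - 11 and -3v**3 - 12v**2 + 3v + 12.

v**2 - 1

Apply the Euclidean algorithm:
  v**4 - 3v**3 + 10v**2 + 3v - 11 = (-(1/3)v + 7/3)(-3v**3 - 12v**2 + 3v + 12) + (39v**2 - 39)
  -3v**3 - 12v**2 + 3v + 12 = (-(1/13)v - 4/13)(39v**2 - 39) + (0)
Last nonzero remainder: 39v**2 - 39. Dividing through by 39 gives the monic gcd v**2 - 1.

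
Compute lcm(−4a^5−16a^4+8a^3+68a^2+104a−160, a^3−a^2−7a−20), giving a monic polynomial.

Apply the Euclidean algorithm:
  −4a^5−16a^4+8a^3+68a^2+104a−160 = (−4a^2−20a−40)(a^3−a^2−7a−20) + (−192a^2−576a−960)
  a^3−a^2−7a−20 = (−(1/192)a+1/48)(−192a^2−576a−960) + (0)
Last nonzero remainder: −192a^2−576a−960. Dividing through by −192 gives the monic gcd a^2+3a+5.
Then lcm(f, g) = f·g / gcd(f, g); expanding and making the result monic gives the answer.

a^6−18a^4−9a^3+42a^2+144a−160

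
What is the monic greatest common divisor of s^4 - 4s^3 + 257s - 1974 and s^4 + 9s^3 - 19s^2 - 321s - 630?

s^2 + s - 42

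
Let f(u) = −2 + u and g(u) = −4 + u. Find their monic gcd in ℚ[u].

Repeated division with remainder:
  u − 2 = (u − 4) + (2)
  u − 4 = ((1/2)u − 2)(2) + (0)
The last nonzero remainder is the constant 2, so the polynomials are coprime and gcd = 1.

1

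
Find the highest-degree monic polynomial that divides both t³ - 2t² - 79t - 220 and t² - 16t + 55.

Euclidean algorithm in ℚ[t]:
  t³ - 2t² - 79t - 220 = (t + 14)(t² - 16t + 55) + (90t - 990)
  t² - 16t + 55 = ((1/90)t - 1/18)(90t - 990) + (0)
Last nonzero remainder: 90t - 990. Dividing through by 90 gives the monic gcd t - 11.

t - 11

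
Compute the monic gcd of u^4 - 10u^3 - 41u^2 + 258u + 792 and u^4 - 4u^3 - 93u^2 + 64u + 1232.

u^2 - 7u - 44

By polynomial division,
  u^4 - 10u^3 - 41u^2 + 258u + 792 = (u^4 - 4u^3 - 93u^2 + 64u + 1232) + (-6u^3 + 52u^2 + 194u - 440)
  u^4 - 4u^3 - 93u^2 + 64u + 1232 = (-(1/6)u - 7/9)(-6u^3 + 52u^2 + 194u - 440) + (-(182/9)u^2 + (1274/9)u + 8008/9)
  -6u^3 + 52u^2 + 194u - 440 = ((27/91)u - 45/91)(-(182/9)u^2 + (1274/9)u + 8008/9) + (0)
Last nonzero remainder: -(182/9)u^2 + (1274/9)u + 8008/9. Dividing through by -182/9 gives the monic gcd u^2 - 7u - 44.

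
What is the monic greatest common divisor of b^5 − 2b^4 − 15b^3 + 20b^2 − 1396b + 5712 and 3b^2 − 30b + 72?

b^2 − 10b + 24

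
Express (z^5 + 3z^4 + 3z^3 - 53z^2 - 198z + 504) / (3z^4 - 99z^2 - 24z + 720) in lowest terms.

(z^3 + 2z^2 + 13z - 42)/(3z^2 - 3z - 60)

Apply the Euclidean algorithm:
  z^5 + 3z^4 + 3z^3 - 53z^2 - 198z + 504 = ((1/3)z + 1)(3z^4 - 99z^2 - 24z + 720) + (36z^3 + 54z^2 - 414z - 216)
  3z^4 - 99z^2 - 24z + 720 = ((1/12)z - 1/8)(36z^3 + 54z^2 - 414z - 216) + (-(231/4)z^2 - (231/4)z + 693)
  36z^3 + 54z^2 - 414z - 216 = (-(48/77)z - 24/77)(-(231/4)z^2 - (231/4)z + 693) + (0)
Last nonzero remainder: -(231/4)z^2 - (231/4)z + 693. Dividing through by -231/4 gives the monic gcd z^2 + z - 12.
Cancel z^2 + z - 12 from numerator and denominator to get the reduced form.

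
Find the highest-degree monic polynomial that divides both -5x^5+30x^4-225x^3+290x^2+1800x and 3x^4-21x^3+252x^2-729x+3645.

x^2-4x+45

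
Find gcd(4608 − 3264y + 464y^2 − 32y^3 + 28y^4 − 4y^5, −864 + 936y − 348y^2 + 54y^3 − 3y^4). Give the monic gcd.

−48 + 44y − 12y^2 + y^3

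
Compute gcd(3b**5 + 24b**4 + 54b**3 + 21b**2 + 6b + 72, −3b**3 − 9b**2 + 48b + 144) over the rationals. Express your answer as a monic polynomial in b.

Apply the Euclidean algorithm:
  3b**5 + 24b**4 + 54b**3 + 21b**2 + 6b + 72 = (−b**2 − 5b − 19)(−3b**3 − 9b**2 + 48b + 144) + (234b**2 + 1638b + 2808)
  −3b**3 − 9b**2 + 48b + 144 = (−(1/78)b + 2/39)(234b**2 + 1638b + 2808) + (0)
Last nonzero remainder: 234b**2 + 1638b + 2808. Dividing through by 234 gives the monic gcd b**2 + 7b + 12.

b**2 + 7b + 12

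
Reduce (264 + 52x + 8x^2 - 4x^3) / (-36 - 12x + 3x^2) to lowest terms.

(-44 - 16x - 4x^2)/(6 + 3x)

Apply the Euclidean algorithm:
  -4x^3 + 8x^2 + 52x + 264 = (-(4/3)x - 8/3)(3x^2 - 12x - 36) + (-28x + 168)
  3x^2 - 12x - 36 = (-(3/28)x - 3/14)(-28x + 168) + (0)
Last nonzero remainder: -28x + 168. Dividing through by -28 gives the monic gcd x - 6.
Cancel x - 6 from numerator and denominator to get the reduced form.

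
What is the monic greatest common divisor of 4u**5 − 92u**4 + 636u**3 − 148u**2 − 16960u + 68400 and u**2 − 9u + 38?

By polynomial division,
  4u**5 − 92u**4 + 636u**3 − 148u**2 − 16960u + 68400 = (4u**3 − 56u**2 − 20u + 1800)(u**2 − 9u + 38) + (0)
The last nonzero remainder u**2 − 9u + 38 is already monic.

u**2 − 9u + 38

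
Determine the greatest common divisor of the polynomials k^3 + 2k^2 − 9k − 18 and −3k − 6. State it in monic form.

Apply the Euclidean algorithm:
  k^3 + 2k^2 − 9k − 18 = (−(1/3)k^2 + 3)(−3k − 6) + (0)
Last nonzero remainder: −3k − 6. Dividing through by −3 gives the monic gcd k + 2.

k + 2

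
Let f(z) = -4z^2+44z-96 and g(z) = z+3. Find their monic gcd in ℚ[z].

By polynomial division,
  -4z^2+44z-96 = (-4z+56)(z+3) + (-264)
  z+3 = (-(1/264)z-1/88)(-264) + (0)
The last nonzero remainder is the constant -264, so the polynomials are coprime and gcd = 1.

1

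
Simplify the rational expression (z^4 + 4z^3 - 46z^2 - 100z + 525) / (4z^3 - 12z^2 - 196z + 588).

Repeated division with remainder:
  z^4 + 4z^3 - 46z^2 - 100z + 525 = ((1/4)z + 7/4)(4z^3 - 12z^2 - 196z + 588) + (24z^2 + 96z - 504)
  4z^3 - 12z^2 - 196z + 588 = ((1/6)z - 7/6)(24z^2 + 96z - 504) + (0)
Last nonzero remainder: 24z^2 + 96z - 504. Dividing through by 24 gives the monic gcd z^2 + 4z - 21.
Cancel z^2 + 4z - 21 from numerator and denominator to get the reduced form.

(z^2 - 25)/(4z - 28)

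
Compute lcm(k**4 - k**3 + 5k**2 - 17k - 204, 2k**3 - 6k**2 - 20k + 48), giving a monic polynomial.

Euclidean algorithm in ℚ[k]:
  k**4 - k**3 + 5k**2 - 17k - 204 = ((1/2)k + 1)(2k**3 - 6k**2 - 20k + 48) + (21k**2 - 21k - 252)
  2k**3 - 6k**2 - 20k + 48 = ((2/21)k - 4/21)(21k**2 - 21k - 252) + (0)
Last nonzero remainder: 21k**2 - 21k - 252. Dividing through by 21 gives the monic gcd k**2 - k - 12.
Then lcm(f, g) = f·g / gcd(f, g); expanding and making the result monic gives the answer.

k**5 - 3k**4 + 7k**3 - 27k**2 - 170k + 408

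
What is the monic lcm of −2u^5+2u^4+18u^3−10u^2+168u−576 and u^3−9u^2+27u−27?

u^6−4u^5−6u^4+32u^3−99u^2+540u−864

Repeated division with remainder:
  −2u^5+2u^4+18u^3−10u^2+168u−576 = (−2u^2−16u−72)(u^3−9u^2+27u−27) + (−280u^2+1680u−2520)
  u^3−9u^2+27u−27 = (−(1/280)u+3/280)(−280u^2+1680u−2520) + (0)
Last nonzero remainder: −280u^2+1680u−2520. Dividing through by −280 gives the monic gcd u^2−6u+9.
Then lcm(f, g) = f·g / gcd(f, g); expanding and making the result monic gives the answer.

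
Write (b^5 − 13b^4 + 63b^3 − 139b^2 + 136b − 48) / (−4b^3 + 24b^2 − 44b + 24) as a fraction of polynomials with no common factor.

Euclidean algorithm in ℚ[b]:
  b^5 − 13b^4 + 63b^3 − 139b^2 + 136b − 48 = (−(1/4)b^2 + (7/4)b − 5/2)(−4b^3 + 24b^2 − 44b + 24) + (4b^2 − 16b + 12)
  −4b^3 + 24b^2 − 44b + 24 = (−b + 2)(4b^2 − 16b + 12) + (0)
Last nonzero remainder: 4b^2 − 16b + 12. Dividing through by 4 gives the monic gcd b^2 − 4b + 3.
Cancel b^2 − 4b + 3 from numerator and denominator to get the reduced form.

(−b^3 + 9b^2 − 24b + 16)/(4b − 8)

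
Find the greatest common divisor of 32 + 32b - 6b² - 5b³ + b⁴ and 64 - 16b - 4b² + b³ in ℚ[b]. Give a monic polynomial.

Apply the Euclidean algorithm:
  b⁴ - 5b³ - 6b² + 32b + 32 = (b - 1)(b³ - 4b² - 16b + 64) + (6b² - 48b + 96)
  b³ - 4b² - 16b + 64 = ((1/6)b + 2/3)(6b² - 48b + 96) + (0)
Last nonzero remainder: 6b² - 48b + 96. Dividing through by 6 gives the monic gcd b² - 8b + 16.

16 - 8b + b²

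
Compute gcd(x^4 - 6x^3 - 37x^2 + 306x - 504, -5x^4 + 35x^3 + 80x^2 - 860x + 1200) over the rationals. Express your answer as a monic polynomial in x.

x^2 - 10x + 24

By polynomial division,
  x^4 - 6x^3 - 37x^2 + 306x - 504 = (-1/5)(-5x^4 + 35x^3 + 80x^2 - 860x + 1200) + (x^3 - 21x^2 + 134x - 264)
  -5x^4 + 35x^3 + 80x^2 - 860x + 1200 = (-5x - 70)(x^3 - 21x^2 + 134x - 264) + (-720x^2 + 7200x - 17280)
  x^3 - 21x^2 + 134x - 264 = (-(1/720)x + 11/720)(-720x^2 + 7200x - 17280) + (0)
Last nonzero remainder: -720x^2 + 7200x - 17280. Dividing through by -720 gives the monic gcd x^2 - 10x + 24.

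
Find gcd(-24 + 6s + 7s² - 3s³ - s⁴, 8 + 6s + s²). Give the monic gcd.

Repeated division with remainder:
  -s⁴ - 3s³ + 7s² + 6s - 24 = (-s² + 3s - 3)(s² + 6s + 8) + (0)
The last nonzero remainder s² + 6s + 8 is already monic.

8 + 6s + s²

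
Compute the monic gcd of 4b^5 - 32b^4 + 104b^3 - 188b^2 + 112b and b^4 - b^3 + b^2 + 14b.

b^3 - 3b^2 + 7b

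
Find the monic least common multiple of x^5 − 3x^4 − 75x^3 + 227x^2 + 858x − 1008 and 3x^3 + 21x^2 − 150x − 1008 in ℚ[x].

x^6 + 3x^5 − 93x^4 − 223x^3 + 2220x^2 + 4140x − 6048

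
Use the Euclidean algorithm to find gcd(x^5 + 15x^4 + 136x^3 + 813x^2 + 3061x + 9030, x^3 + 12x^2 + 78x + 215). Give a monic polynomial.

By polynomial division,
  x^5 + 15x^4 + 136x^3 + 813x^2 + 3061x + 9030 = (x^2 + 3x + 22)(x^3 + 12x^2 + 78x + 215) + (100x^2 + 700x + 4300)
  x^3 + 12x^2 + 78x + 215 = ((1/100)x + 1/20)(100x^2 + 700x + 4300) + (0)
Last nonzero remainder: 100x^2 + 700x + 4300. Dividing through by 100 gives the monic gcd x^2 + 7x + 43.

x^2 + 7x + 43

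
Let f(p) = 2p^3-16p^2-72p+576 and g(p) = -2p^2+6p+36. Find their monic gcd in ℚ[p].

Repeated division with remainder:
  2p^3-16p^2-72p+576 = (-p+5)(-2p^2+6p+36) + (-66p+396)
  -2p^2+6p+36 = ((1/33)p+1/11)(-66p+396) + (0)
Last nonzero remainder: -66p+396. Dividing through by -66 gives the monic gcd p-6.

p-6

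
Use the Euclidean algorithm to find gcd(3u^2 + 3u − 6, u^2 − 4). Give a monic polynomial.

u + 2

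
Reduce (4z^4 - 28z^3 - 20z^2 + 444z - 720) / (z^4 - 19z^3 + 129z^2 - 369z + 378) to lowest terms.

(4z^2 - 4z - 80)/(z^2 - 13z + 42)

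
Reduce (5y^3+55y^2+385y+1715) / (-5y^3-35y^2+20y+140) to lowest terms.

(-y^2-4y-49)/(y^2-4)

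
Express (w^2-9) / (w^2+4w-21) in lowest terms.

Repeated division with remainder:
  w^2-9 = (w^2+4w-21) + (-4w+12)
  w^2+4w-21 = (-(1/4)w-7/4)(-4w+12) + (0)
Last nonzero remainder: -4w+12. Dividing through by -4 gives the monic gcd w-3.
Cancel w-3 from numerator and denominator to get the reduced form.

(w+3)/(w+7)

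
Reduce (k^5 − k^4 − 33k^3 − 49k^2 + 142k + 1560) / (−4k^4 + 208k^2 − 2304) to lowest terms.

(−k^3 − 9k^2 − 33k − 65)/(4k^2 + 40k + 96)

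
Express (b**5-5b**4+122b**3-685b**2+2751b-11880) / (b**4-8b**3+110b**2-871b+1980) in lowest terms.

Apply the Euclidean algorithm:
  b**5-5b**4+122b**3-685b**2+2751b-11880 = (b+3)(b**4-8b**3+110b**2-871b+1980) + (36b**3-144b**2+3384b-17820)
  b**4-8b**3+110b**2-871b+1980 = ((1/36)b-1/9)(36b**3-144b**2+3384b-17820) + (0)
Last nonzero remainder: 36b**3-144b**2+3384b-17820. Dividing through by 36 gives the monic gcd b**3-4b**2+94b-495.
Cancel b**3-4b**2+94b-495 from numerator and denominator to get the reduced form.

(b**2-b+24)/(b-4)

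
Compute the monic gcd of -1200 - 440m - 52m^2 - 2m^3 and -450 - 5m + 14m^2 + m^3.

Euclidean algorithm in ℚ[m]:
  -2m^3 - 52m^2 - 440m - 1200 = (-2)(m^3 + 14m^2 - 5m - 450) + (-24m^2 - 450m - 2100)
  m^3 + 14m^2 - 5m - 450 = (-(1/24)m + 19/96)(-24m^2 - 450m - 2100) + (-(55/16)m - 275/8)
  -24m^2 - 450m - 2100 = ((384/55)m + 672/11)(-(55/16)m - 275/8) + (0)
Last nonzero remainder: -(55/16)m - 275/8. Dividing through by -55/16 gives the monic gcd m + 10.

10 + m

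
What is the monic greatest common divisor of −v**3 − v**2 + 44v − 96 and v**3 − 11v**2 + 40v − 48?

v**2 − 7v + 12

Euclidean algorithm in ℚ[v]:
  −v**3 − v**2 + 44v − 96 = (−1)(v**3 − 11v**2 + 40v − 48) + (−12v**2 + 84v − 144)
  v**3 − 11v**2 + 40v − 48 = (−(1/12)v + 1/3)(−12v**2 + 84v − 144) + (0)
Last nonzero remainder: −12v**2 + 84v − 144. Dividing through by −12 gives the monic gcd v**2 − 7v + 12.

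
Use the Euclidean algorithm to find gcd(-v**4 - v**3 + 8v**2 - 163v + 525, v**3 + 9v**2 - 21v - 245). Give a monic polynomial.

Repeated division with remainder:
  -v**4 - v**3 + 8v**2 - 163v + 525 = (-v + 8)(v**3 + 9v**2 - 21v - 245) + (-85v**2 - 240v + 2485)
  v**3 + 9v**2 - 21v - 245 = (-(1/85)v - 21/289)(-85v**2 - 240v + 2485) + (-(2660/289)v - 18620/289)
  -85v**2 - 240v + 2485 = ((4913/532)v - 20519/532)(-(2660/289)v - 18620/289) + (0)
Last nonzero remainder: -(2660/289)v - 18620/289. Dividing through by -2660/289 gives the monic gcd v + 7.

v + 7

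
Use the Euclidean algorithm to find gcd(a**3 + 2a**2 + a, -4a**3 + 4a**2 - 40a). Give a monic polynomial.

Repeated division with remainder:
  a**3 + 2a**2 + a = (-1/4)(-4a**3 + 4a**2 - 40a) + (3a**2 - 9a)
  -4a**3 + 4a**2 - 40a = (-(4/3)a - 8/3)(3a**2 - 9a) + (-64a)
  3a**2 - 9a = (-(3/64)a + 9/64)(-64a) + (0)
Last nonzero remainder: -64a. Dividing through by -64 gives the monic gcd a.

a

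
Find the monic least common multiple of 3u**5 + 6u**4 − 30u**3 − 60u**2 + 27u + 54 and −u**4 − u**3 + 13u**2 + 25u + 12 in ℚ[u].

u**7 − u**6 − 20u**5 + 2u**4 + 109u**3 + 71u**2 − 90u − 72

By polynomial division,
  3u**5 + 6u**4 − 30u**3 − 60u**2 + 27u + 54 = (−3u − 3)(−u**4 − u**3 + 13u**2 + 25u + 12) + (6u**3 + 54u**2 + 138u + 90)
  −u**4 − u**3 + 13u**2 + 25u + 12 = (−(1/6)u + 4/3)(6u**3 + 54u**2 + 138u + 90) + (−36u**2 − 144u − 108)
  6u**3 + 54u**2 + 138u + 90 = (−(1/6)u − 5/6)(−36u**2 − 144u − 108) + (0)
Last nonzero remainder: −36u**2 − 144u − 108. Dividing through by −36 gives the monic gcd u**2 + 4u + 3.
Then lcm(f, g) = f·g / gcd(f, g); expanding and making the result monic gives the answer.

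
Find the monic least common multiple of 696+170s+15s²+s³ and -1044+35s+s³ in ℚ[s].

-6264-834s+35s²+6s³+s⁴

Apply the Euclidean algorithm:
  s³+15s²+170s+696 = (s³+35s-1044) + (15s²+135s+1740)
  s³+35s-1044 = ((1/15)s-3/5)(15s²+135s+1740) + (0)
Last nonzero remainder: 15s²+135s+1740. Dividing through by 15 gives the monic gcd s²+9s+116.
Then lcm(f, g) = f·g / gcd(f, g); expanding and making the result monic gives the answer.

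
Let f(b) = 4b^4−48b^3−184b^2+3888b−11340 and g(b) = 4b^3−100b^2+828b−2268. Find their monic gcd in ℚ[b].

b^2−16b+63

Euclidean algorithm in ℚ[b]:
  4b^4−48b^3−184b^2+3888b−11340 = (b+13)(4b^3−100b^2+828b−2268) + (288b^2−4608b+18144)
  4b^3−100b^2+828b−2268 = ((1/72)b−1/8)(288b^2−4608b+18144) + (0)
Last nonzero remainder: 288b^2−4608b+18144. Dividing through by 288 gives the monic gcd b^2−16b+63.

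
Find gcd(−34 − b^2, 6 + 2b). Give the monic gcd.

1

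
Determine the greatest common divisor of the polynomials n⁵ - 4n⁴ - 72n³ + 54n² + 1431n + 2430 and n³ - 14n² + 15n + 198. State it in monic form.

Euclidean algorithm in ℚ[n]:
  n⁵ - 4n⁴ - 72n³ + 54n² + 1431n + 2430 = (n² + 10n + 53)(n³ - 14n² + 15n + 198) + (448n² - 1344n - 8064)
  n³ - 14n² + 15n + 198 = ((1/448)n - 11/448)(448n² - 1344n - 8064) + (0)
Last nonzero remainder: 448n² - 1344n - 8064. Dividing through by 448 gives the monic gcd n² - 3n - 18.

n² - 3n - 18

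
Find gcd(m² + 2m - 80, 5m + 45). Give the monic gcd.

1

Euclidean algorithm in ℚ[m]:
  m² + 2m - 80 = ((1/5)m - 7/5)(5m + 45) + (-17)
  5m + 45 = (-(5/17)m - 45/17)(-17) + (0)
The last nonzero remainder is the constant -17, so the polynomials are coprime and gcd = 1.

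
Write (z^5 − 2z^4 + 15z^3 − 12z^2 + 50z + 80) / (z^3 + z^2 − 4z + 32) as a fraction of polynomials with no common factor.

Euclidean algorithm in ℚ[z]:
  z^5 − 2z^4 + 15z^3 − 12z^2 + 50z + 80 = (z^2 − 3z + 22)(z^3 + z^2 − 4z + 32) + (−78z^2 + 234z − 624)
  z^3 + z^2 − 4z + 32 = (−(1/78)z − 2/39)(−78z^2 + 234z − 624) + (0)
Last nonzero remainder: −78z^2 + 234z − 624. Dividing through by −78 gives the monic gcd z^2 − 3z + 8.
Cancel z^2 − 3z + 8 from numerator and denominator to get the reduced form.

(z^3 + z^2 + 10z + 10)/(z + 4)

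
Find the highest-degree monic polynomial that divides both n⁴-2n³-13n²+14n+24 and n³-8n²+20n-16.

By polynomial division,
  n⁴-2n³-13n²+14n+24 = (n+6)(n³-8n²+20n-16) + (15n²-90n+120)
  n³-8n²+20n-16 = ((1/15)n-2/15)(15n²-90n+120) + (0)
Last nonzero remainder: 15n²-90n+120. Dividing through by 15 gives the monic gcd n²-6n+8.

n²-6n+8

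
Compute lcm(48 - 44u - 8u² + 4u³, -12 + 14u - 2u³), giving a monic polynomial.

Repeated division with remainder:
  4u³ - 8u² - 44u + 48 = (-2)(-2u³ + 14u - 12) + (-8u² - 16u + 24)
  -2u³ + 14u - 12 = ((1/4)u - 1/2)(-8u² - 16u + 24) + (0)
Last nonzero remainder: -8u² - 16u + 24. Dividing through by -8 gives the monic gcd u² + 2u - 3.
Then lcm(f, g) = f·g / gcd(f, g); expanding and making the result monic gives the answer.

-24 + 34u - 7u² - 4u³ + u⁴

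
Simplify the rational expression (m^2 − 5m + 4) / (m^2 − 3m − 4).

Repeated division with remainder:
  m^2 − 5m + 4 = (m^2 − 3m − 4) + (−2m + 8)
  m^2 − 3m − 4 = (−(1/2)m − 1/2)(−2m + 8) + (0)
Last nonzero remainder: −2m + 8. Dividing through by −2 gives the monic gcd m − 4.
Cancel m − 4 from numerator and denominator to get the reduced form.

(m − 1)/(m + 1)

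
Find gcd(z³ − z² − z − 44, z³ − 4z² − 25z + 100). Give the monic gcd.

By polynomial division,
  z³ − z² − z − 44 = (z³ − 4z² − 25z + 100) + (3z² + 24z − 144)
  z³ − 4z² − 25z + 100 = ((1/3)z − 4)(3z² + 24z − 144) + (119z − 476)
  3z² + 24z − 144 = ((3/119)z + 36/119)(119z − 476) + (0)
Last nonzero remainder: 119z − 476. Dividing through by 119 gives the monic gcd z − 4.

z − 4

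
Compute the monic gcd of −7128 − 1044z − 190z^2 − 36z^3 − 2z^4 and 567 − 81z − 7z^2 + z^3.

9 + z

By polynomial division,
  −2z^4 − 36z^3 − 190z^2 − 1044z − 7128 = (−2z − 50)(z^3 − 7z^2 − 81z + 567) + (−702z^2 − 3960z + 21222)
  z^3 − 7z^2 − 81z + 567 = (−(1/702)z + 493/27378)(−702z^2 − 3960z + 21222) + ((31240/1521)z + 31240/169)
  −702z^2 − 3960z + 21222 = (−(533871/15620)z + 1793259/15620)((31240/1521)z + 31240/169) + (0)
Last nonzero remainder: (31240/1521)z + 31240/169. Dividing through by 31240/1521 gives the monic gcd z + 9.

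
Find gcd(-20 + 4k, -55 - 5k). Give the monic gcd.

Apply the Euclidean algorithm:
  4k - 20 = (-4/5)(-5k - 55) + (-64)
  -5k - 55 = ((5/64)k + 55/64)(-64) + (0)
The last nonzero remainder is the constant -64, so the polynomials are coprime and gcd = 1.

1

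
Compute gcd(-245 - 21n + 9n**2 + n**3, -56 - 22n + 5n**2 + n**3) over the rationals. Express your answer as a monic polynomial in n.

7 + n

Euclidean algorithm in ℚ[n]:
  n**3 + 9n**2 - 21n - 245 = (n**3 + 5n**2 - 22n - 56) + (4n**2 + n - 189)
  n**3 + 5n**2 - 22n - 56 = ((1/4)n + 19/16)(4n**2 + n - 189) + ((385/16)n + 2695/16)
  4n**2 + n - 189 = ((64/385)n - 432/385)((385/16)n + 2695/16) + (0)
Last nonzero remainder: (385/16)n + 2695/16. Dividing through by 385/16 gives the monic gcd n + 7.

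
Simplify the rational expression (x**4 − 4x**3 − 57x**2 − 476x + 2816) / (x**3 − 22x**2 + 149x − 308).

(x**2 + 11x + 64)/(x − 7)

By polynomial division,
  x**4 − 4x**3 − 57x**2 − 476x + 2816 = (x + 18)(x**3 − 22x**2 + 149x − 308) + (190x**2 − 2850x + 8360)
  x**3 − 22x**2 + 149x − 308 = ((1/190)x − 7/190)(190x**2 − 2850x + 8360) + (0)
Last nonzero remainder: 190x**2 − 2850x + 8360. Dividing through by 190 gives the monic gcd x**2 − 15x + 44.
Cancel x**2 − 15x + 44 from numerator and denominator to get the reduced form.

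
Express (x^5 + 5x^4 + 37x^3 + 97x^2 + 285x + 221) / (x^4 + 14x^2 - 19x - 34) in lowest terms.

(x^2 + 3x + 13)/(x - 2)

By polynomial division,
  x^5 + 5x^4 + 37x^3 + 97x^2 + 285x + 221 = (x + 5)(x^4 + 14x^2 - 19x - 34) + (23x^3 + 46x^2 + 414x + 391)
  x^4 + 14x^2 - 19x - 34 = ((1/23)x - 2/23)(23x^3 + 46x^2 + 414x + 391) + (0)
Last nonzero remainder: 23x^3 + 46x^2 + 414x + 391. Dividing through by 23 gives the monic gcd x^3 + 2x^2 + 18x + 17.
Cancel x^3 + 2x^2 + 18x + 17 from numerator and denominator to get the reduced form.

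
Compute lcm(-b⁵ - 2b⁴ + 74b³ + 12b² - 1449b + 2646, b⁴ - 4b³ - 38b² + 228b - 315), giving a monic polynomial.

b⁶ - 3b⁵ - 84b⁴ + 358b³ + 1509b² - 9891b + 13230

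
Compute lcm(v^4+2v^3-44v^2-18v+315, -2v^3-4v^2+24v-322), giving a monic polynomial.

v^6-3v^5-31v^4+248v^3-607v^2-1989v+7245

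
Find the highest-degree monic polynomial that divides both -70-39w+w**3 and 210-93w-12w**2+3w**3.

-35-2w+w**2

Repeated division with remainder:
  w**3-39w-70 = (1/3)(3w**3-12w**2-93w+210) + (4w**2-8w-140)
  3w**3-12w**2-93w+210 = ((3/4)w-3/2)(4w**2-8w-140) + (0)
Last nonzero remainder: 4w**2-8w-140. Dividing through by 4 gives the monic gcd w**2-2w-35.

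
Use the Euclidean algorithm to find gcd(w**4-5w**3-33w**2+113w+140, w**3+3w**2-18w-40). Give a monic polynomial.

Euclidean algorithm in ℚ[w]:
  w**4-5w**3-33w**2+113w+140 = (w-8)(w**3+3w**2-18w-40) + (9w**2+9w-180)
  w**3+3w**2-18w-40 = ((1/9)w+2/9)(9w**2+9w-180) + (0)
Last nonzero remainder: 9w**2+9w-180. Dividing through by 9 gives the monic gcd w**2+w-20.

w**2+w-20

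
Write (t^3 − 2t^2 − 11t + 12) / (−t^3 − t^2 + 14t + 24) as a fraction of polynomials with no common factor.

Euclidean algorithm in ℚ[t]:
  t^3 − 2t^2 − 11t + 12 = (−1)(−t^3 − t^2 + 14t + 24) + (−3t^2 + 3t + 36)
  −t^3 − t^2 + 14t + 24 = ((1/3)t + 2/3)(−3t^2 + 3t + 36) + (0)
Last nonzero remainder: −3t^2 + 3t + 36. Dividing through by −3 gives the monic gcd t^2 − t − 12.
Cancel t^2 − t − 12 from numerator and denominator to get the reduced form.

(−t + 1)/(t + 2)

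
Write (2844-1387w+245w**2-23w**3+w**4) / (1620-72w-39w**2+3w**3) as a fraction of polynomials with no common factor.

Apply the Euclidean algorithm:
  w**4-23w**3+245w**2-1387w+2844 = ((1/3)w-10/3)(3w**3-39w**2-72w+1620) + (139w**2-2167w+8244)
  3w**3-39w**2-72w+1620 = ((3/139)w+1080/19321)(139w**2-2167w+8244) + (-(2488500/19321)w+22396500/19321)
  139w**2-2167w+8244 = (-(2685619/2488500)w+4424509/622125)(-(2488500/19321)w+22396500/19321) + (0)
Last nonzero remainder: -(2488500/19321)w+22396500/19321. Dividing through by -2488500/19321 gives the monic gcd w-9.
Cancel w-9 from numerator and denominator to get the reduced form.

(-316+119w-14w**2+w**3)/(-180-12w+3w**2)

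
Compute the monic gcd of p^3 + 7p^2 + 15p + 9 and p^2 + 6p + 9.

p^2 + 6p + 9

By polynomial division,
  p^3 + 7p^2 + 15p + 9 = (p + 1)(p^2 + 6p + 9) + (0)
The last nonzero remainder p^2 + 6p + 9 is already monic.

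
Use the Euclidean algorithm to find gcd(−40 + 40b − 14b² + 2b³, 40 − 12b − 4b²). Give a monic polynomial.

−2 + b

Euclidean algorithm in ℚ[b]:
  2b³ − 14b² + 40b − 40 = (−(1/2)b + 5)(−4b² − 12b + 40) + (120b − 240)
  −4b² − 12b + 40 = (−(1/30)b − 1/6)(120b − 240) + (0)
Last nonzero remainder: 120b − 240. Dividing through by 120 gives the monic gcd b − 2.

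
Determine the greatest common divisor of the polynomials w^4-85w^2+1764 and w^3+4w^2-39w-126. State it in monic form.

w^2+w-42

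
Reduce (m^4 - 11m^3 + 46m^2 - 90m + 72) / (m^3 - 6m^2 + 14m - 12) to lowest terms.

Repeated division with remainder:
  m^4 - 11m^3 + 46m^2 - 90m + 72 = (m - 5)(m^3 - 6m^2 + 14m - 12) + (2m^2 - 8m + 12)
  m^3 - 6m^2 + 14m - 12 = ((1/2)m - 1)(2m^2 - 8m + 12) + (0)
Last nonzero remainder: 2m^2 - 8m + 12. Dividing through by 2 gives the monic gcd m^2 - 4m + 6.
Cancel m^2 - 4m + 6 from numerator and denominator to get the reduced form.

(m^2 - 7m + 12)/(m - 2)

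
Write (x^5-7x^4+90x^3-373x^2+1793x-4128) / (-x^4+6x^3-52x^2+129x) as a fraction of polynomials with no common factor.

By polynomial division,
  x^5-7x^4+90x^3-373x^2+1793x-4128 = (-x+1)(-x^4+6x^3-52x^2+129x) + (32x^3-192x^2+1664x-4128)
  -x^4+6x^3-52x^2+129x = (-(1/32)x)(32x^3-192x^2+1664x-4128) + (0)
Last nonzero remainder: 32x^3-192x^2+1664x-4128. Dividing through by 32 gives the monic gcd x^3-6x^2+52x-129.
Cancel x^3-6x^2+52x-129 from numerator and denominator to get the reduced form.

(-x^2+x-32)/(x)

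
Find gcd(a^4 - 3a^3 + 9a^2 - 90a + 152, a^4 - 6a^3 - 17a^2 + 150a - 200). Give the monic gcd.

a^2 - 6a + 8

Repeated division with remainder:
  a^4 - 3a^3 + 9a^2 - 90a + 152 = (a^4 - 6a^3 - 17a^2 + 150a - 200) + (3a^3 + 26a^2 - 240a + 352)
  a^4 - 6a^3 - 17a^2 + 150a - 200 = ((1/3)a - 44/9)(3a^3 + 26a^2 - 240a + 352) + ((1711/9)a^2 - (3422/3)a + 13688/9)
  3a^3 + 26a^2 - 240a + 352 = ((27/1711)a + 396/1711)((1711/9)a^2 - (3422/3)a + 13688/9) + (0)
Last nonzero remainder: (1711/9)a^2 - (3422/3)a + 13688/9. Dividing through by 1711/9 gives the monic gcd a^2 - 6a + 8.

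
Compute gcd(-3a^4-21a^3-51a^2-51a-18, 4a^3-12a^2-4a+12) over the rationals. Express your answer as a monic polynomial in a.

a+1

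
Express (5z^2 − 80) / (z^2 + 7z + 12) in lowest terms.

By polynomial division,
  5z^2 − 80 = (5)(z^2 + 7z + 12) + (−35z − 140)
  z^2 + 7z + 12 = (−(1/35)z − 3/35)(−35z − 140) + (0)
Last nonzero remainder: −35z − 140. Dividing through by −35 gives the monic gcd z + 4.
Cancel z + 4 from numerator and denominator to get the reduced form.

(5z − 20)/(z + 3)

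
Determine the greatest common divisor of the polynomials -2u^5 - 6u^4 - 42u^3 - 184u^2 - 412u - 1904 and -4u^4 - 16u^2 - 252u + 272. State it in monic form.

u^3 + u^2 + 5u + 68

Apply the Euclidean algorithm:
  -2u^5 - 6u^4 - 42u^3 - 184u^2 - 412u - 1904 = ((1/2)u + 3/2)(-4u^4 - 16u^2 - 252u + 272) + (-34u^3 - 34u^2 - 170u - 2312)
  -4u^4 - 16u^2 - 252u + 272 = ((2/17)u - 2/17)(-34u^3 - 34u^2 - 170u - 2312) + (0)
Last nonzero remainder: -34u^3 - 34u^2 - 170u - 2312. Dividing through by -34 gives the monic gcd u^3 + u^2 + 5u + 68.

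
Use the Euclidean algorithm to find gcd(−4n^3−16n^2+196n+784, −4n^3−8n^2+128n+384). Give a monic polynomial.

n+4

Apply the Euclidean algorithm:
  −4n^3−16n^2+196n+784 = (−4n^3−8n^2+128n+384) + (−8n^2+68n+400)
  −4n^3−8n^2+128n+384 = ((1/2)n+21/4)(−8n^2+68n+400) + (−429n−1716)
  −8n^2+68n+400 = ((8/429)n−100/429)(−429n−1716) + (0)
Last nonzero remainder: −429n−1716. Dividing through by −429 gives the monic gcd n+4.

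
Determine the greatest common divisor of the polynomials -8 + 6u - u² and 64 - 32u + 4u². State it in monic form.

Apply the Euclidean algorithm:
  -u² + 6u - 8 = (-1/4)(4u² - 32u + 64) + (-2u + 8)
  4u² - 32u + 64 = (-2u + 8)(-2u + 8) + (0)
Last nonzero remainder: -2u + 8. Dividing through by -2 gives the monic gcd u - 4.

-4 + u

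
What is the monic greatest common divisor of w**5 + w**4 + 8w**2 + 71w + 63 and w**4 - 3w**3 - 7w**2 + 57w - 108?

By polynomial division,
  w**5 + w**4 + 8w**2 + 71w + 63 = (w + 4)(w**4 - 3w**3 - 7w**2 + 57w - 108) + (19w**3 - 21w**2 - 49w + 495)
  w**4 - 3w**3 - 7w**2 + 57w - 108 = ((1/19)w - 36/361)(19w**3 - 21w**2 - 49w + 495) + (-(2352/361)w**2 + (9408/361)w - 21168/361)
  19w**3 - 21w**2 - 49w + 495 = (-(6859/2352)w - 19855/2352)(-(2352/361)w**2 + (9408/361)w - 21168/361) + (0)
Last nonzero remainder: -(2352/361)w**2 + (9408/361)w - 21168/361. Dividing through by -2352/361 gives the monic gcd w**2 - 4w + 9.

w**2 - 4w + 9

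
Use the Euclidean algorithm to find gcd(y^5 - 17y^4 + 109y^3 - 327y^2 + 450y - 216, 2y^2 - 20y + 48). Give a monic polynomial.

y^2 - 10y + 24

Repeated division with remainder:
  y^5 - 17y^4 + 109y^3 - 327y^2 + 450y - 216 = ((1/2)y^3 - (7/2)y^2 + (15/2)y - 9/2)(2y^2 - 20y + 48) + (0)
Last nonzero remainder: 2y^2 - 20y + 48. Dividing through by 2 gives the monic gcd y^2 - 10y + 24.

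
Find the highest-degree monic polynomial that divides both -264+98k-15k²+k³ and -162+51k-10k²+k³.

-6+k

Repeated division with remainder:
  k³-15k²+98k-264 = (k³-10k²+51k-162) + (-5k²+47k-102)
  k³-10k²+51k-162 = (-(1/5)k+3/25)(-5k²+47k-102) + ((624/25)k-3744/25)
  -5k²+47k-102 = (-(125/624)k+425/624)((624/25)k-3744/25) + (0)
Last nonzero remainder: (624/25)k-3744/25. Dividing through by 624/25 gives the monic gcd k-6.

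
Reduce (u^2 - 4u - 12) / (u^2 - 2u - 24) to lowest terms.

Euclidean algorithm in ℚ[u]:
  u^2 - 4u - 12 = (u^2 - 2u - 24) + (-2u + 12)
  u^2 - 2u - 24 = (-(1/2)u - 2)(-2u + 12) + (0)
Last nonzero remainder: -2u + 12. Dividing through by -2 gives the monic gcd u - 6.
Cancel u - 6 from numerator and denominator to get the reduced form.

(u + 2)/(u + 4)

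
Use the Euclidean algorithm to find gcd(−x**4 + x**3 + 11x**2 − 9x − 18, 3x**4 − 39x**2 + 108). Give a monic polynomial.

By polynomial division,
  −x**4 + x**3 + 11x**2 − 9x − 18 = (−1/3)(3x**4 − 39x**2 + 108) + (x**3 − 2x**2 − 9x + 18)
  3x**4 − 39x**2 + 108 = (3x + 6)(x**3 − 2x**2 − 9x + 18) + (0)
The last nonzero remainder x**3 − 2x**2 − 9x + 18 is already monic.

x**3 − 2x**2 − 9x + 18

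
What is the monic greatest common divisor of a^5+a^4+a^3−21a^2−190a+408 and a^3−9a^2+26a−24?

a^2−5a+6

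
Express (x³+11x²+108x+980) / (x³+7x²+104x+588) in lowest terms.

Euclidean algorithm in ℚ[x]:
  x³+11x²+108x+980 = (x³+7x²+104x+588) + (4x²+4x+392)
  x³+7x²+104x+588 = ((1/4)x+3/2)(4x²+4x+392) + (0)
Last nonzero remainder: 4x²+4x+392. Dividing through by 4 gives the monic gcd x²+x+98.
Cancel x²+x+98 from numerator and denominator to get the reduced form.

(x+10)/(x+6)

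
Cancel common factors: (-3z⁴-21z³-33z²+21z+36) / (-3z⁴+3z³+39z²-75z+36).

By polynomial division,
  -3z⁴-21z³-33z²+21z+36 = (-3z⁴+3z³+39z²-75z+36) + (-24z³-72z²+96z)
  -3z⁴+3z³+39z²-75z+36 = ((1/8)z-1/2)(-24z³-72z²+96z) + (-9z²-27z+36)
  -24z³-72z²+96z = ((8/3)z)(-9z²-27z+36) + (0)
Last nonzero remainder: -9z²-27z+36. Dividing through by -9 gives the monic gcd z²+3z-4.
Cancel z²+3z-4 from numerator and denominator to get the reduced form.

(z²+4z+3)/(z²-4z+3)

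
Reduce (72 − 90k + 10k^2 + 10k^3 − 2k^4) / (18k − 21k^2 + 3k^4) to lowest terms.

(−24 + 14k − 2k^2)/(−6k + 3k^2)

By polynomial division,
  −2k^4 + 10k^3 + 10k^2 − 90k + 72 = (−2/3)(3k^4 − 21k^2 + 18k) + (10k^3 − 4k^2 − 78k + 72)
  3k^4 − 21k^2 + 18k = ((3/10)k + 3/25)(10k^3 − 4k^2 − 78k + 72) + ((72/25)k^2 + (144/25)k − 216/25)
  10k^3 − 4k^2 − 78k + 72 = ((125/36)k − 25/3)((72/25)k^2 + (144/25)k − 216/25) + (0)
Last nonzero remainder: (72/25)k^2 + (144/25)k − 216/25. Dividing through by 72/25 gives the monic gcd k^2 + 2k − 3.
Cancel k^2 + 2k − 3 from numerator and denominator to get the reduced form.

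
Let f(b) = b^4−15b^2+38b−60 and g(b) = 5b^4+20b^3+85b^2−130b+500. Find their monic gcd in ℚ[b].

Euclidean algorithm in ℚ[b]:
  b^4−15b^2+38b−60 = (1/5)(5b^4+20b^3+85b^2−130b+500) + (−4b^3−32b^2+64b−160)
  5b^4+20b^3+85b^2−130b+500 = (−(5/4)b+5)(−4b^3−32b^2+64b−160) + (325b^2−650b+1300)
  −4b^3−32b^2+64b−160 = (−(4/325)b−8/65)(325b^2−650b+1300) + (0)
Last nonzero remainder: 325b^2−650b+1300. Dividing through by 325 gives the monic gcd b^2−2b+4.

b^2−2b+4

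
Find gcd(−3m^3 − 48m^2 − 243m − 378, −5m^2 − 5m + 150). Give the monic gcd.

Euclidean algorithm in ℚ[m]:
  −3m^3 − 48m^2 − 243m − 378 = ((3/5)m + 9)(−5m^2 − 5m + 150) + (−288m − 1728)
  −5m^2 − 5m + 150 = ((5/288)m − 25/288)(−288m − 1728) + (0)
Last nonzero remainder: −288m − 1728. Dividing through by −288 gives the monic gcd m + 6.

m + 6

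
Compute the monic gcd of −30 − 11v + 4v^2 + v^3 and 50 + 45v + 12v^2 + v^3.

Apply the Euclidean algorithm:
  v^3 + 4v^2 − 11v − 30 = (v^3 + 12v^2 + 45v + 50) + (−8v^2 − 56v − 80)
  v^3 + 12v^2 + 45v + 50 = (−(1/8)v − 5/8)(−8v^2 − 56v − 80) + (0)
Last nonzero remainder: −8v^2 − 56v − 80. Dividing through by −8 gives the monic gcd v^2 + 7v + 10.

10 + 7v + v^2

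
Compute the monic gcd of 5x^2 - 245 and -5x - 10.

1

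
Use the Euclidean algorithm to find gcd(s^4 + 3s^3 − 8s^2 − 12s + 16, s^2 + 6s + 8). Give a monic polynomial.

s^2 + 6s + 8

Repeated division with remainder:
  s^4 + 3s^3 − 8s^2 − 12s + 16 = (s^2 − 3s + 2)(s^2 + 6s + 8) + (0)
The last nonzero remainder s^2 + 6s + 8 is already monic.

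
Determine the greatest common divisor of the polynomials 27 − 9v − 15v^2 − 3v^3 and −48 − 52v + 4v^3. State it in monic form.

Repeated division with remainder:
  −3v^3 − 15v^2 − 9v + 27 = (−3/4)(4v^3 − 52v − 48) + (−15v^2 − 48v − 9)
  4v^3 − 52v − 48 = (−(4/15)v + 64/75)(−15v^2 − 48v − 9) + (−(336/25)v − 1008/25)
  −15v^2 − 48v − 9 = ((125/112)v + 25/112)(−(336/25)v − 1008/25) + (0)
Last nonzero remainder: −(336/25)v − 1008/25. Dividing through by −336/25 gives the monic gcd v + 3.

3 + v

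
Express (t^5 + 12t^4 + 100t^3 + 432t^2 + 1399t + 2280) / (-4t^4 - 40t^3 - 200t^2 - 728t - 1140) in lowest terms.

(-t^2 - 7t - 40)/(4t + 20)

Apply the Euclidean algorithm:
  t^5 + 12t^4 + 100t^3 + 432t^2 + 1399t + 2280 = (-(1/4)t - 1/2)(-4t^4 - 40t^3 - 200t^2 - 728t - 1140) + (30t^3 + 150t^2 + 750t + 1710)
  -4t^4 - 40t^3 - 200t^2 - 728t - 1140 = (-(2/15)t - 2/3)(30t^3 + 150t^2 + 750t + 1710) + (0)
Last nonzero remainder: 30t^3 + 150t^2 + 750t + 1710. Dividing through by 30 gives the monic gcd t^3 + 5t^2 + 25t + 57.
Cancel t^3 + 5t^2 + 25t + 57 from numerator and denominator to get the reduced form.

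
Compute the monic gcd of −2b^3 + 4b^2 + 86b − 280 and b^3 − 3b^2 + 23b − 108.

Euclidean algorithm in ℚ[b]:
  −2b^3 + 4b^2 + 86b − 280 = (−2)(b^3 − 3b^2 + 23b − 108) + (−2b^2 + 132b − 496)
  b^3 − 3b^2 + 23b − 108 = (−(1/2)b − 63/2)(−2b^2 + 132b − 496) + (3933b − 15732)
  −2b^2 + 132b − 496 = (−(2/3933)b + 124/3933)(3933b − 15732) + (0)
Last nonzero remainder: 3933b − 15732. Dividing through by 3933 gives the monic gcd b − 4.

b − 4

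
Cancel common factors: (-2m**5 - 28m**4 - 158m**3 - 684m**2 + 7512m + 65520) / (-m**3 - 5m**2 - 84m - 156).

(2m**3 + 22m**2 - 64m - 840)/(m + 2)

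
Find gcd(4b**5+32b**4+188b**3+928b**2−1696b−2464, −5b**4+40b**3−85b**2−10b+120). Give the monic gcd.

b**2−b−2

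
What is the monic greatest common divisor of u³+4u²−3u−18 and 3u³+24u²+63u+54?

u²+6u+9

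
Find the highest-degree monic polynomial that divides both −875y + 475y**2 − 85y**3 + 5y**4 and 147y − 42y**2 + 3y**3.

Euclidean algorithm in ℚ[y]:
  5y**4 − 85y**3 + 475y**2 − 875y = ((5/3)y − 5)(3y**3 − 42y**2 + 147y) + (20y**2 − 140y)
  3y**3 − 42y**2 + 147y = ((3/20)y − 21/20)(20y**2 − 140y) + (0)
Last nonzero remainder: 20y**2 − 140y. Dividing through by 20 gives the monic gcd y**2 − 7y.

−7y + y**2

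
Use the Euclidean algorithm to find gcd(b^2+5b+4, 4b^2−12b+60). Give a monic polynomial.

1

By polynomial division,
  b^2+5b+4 = (1/4)(4b^2−12b+60) + (8b−11)
  4b^2−12b+60 = ((1/2)b−13/16)(8b−11) + (817/16)
  8b−11 = ((128/817)b−176/817)(817/16) + (0)
The last nonzero remainder is the constant 817/16, so the polynomials are coprime and gcd = 1.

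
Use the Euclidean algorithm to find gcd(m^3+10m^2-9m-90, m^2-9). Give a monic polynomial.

m^2-9

Euclidean algorithm in ℚ[m]:
  m^3+10m^2-9m-90 = (m+10)(m^2-9) + (0)
The last nonzero remainder m^2-9 is already monic.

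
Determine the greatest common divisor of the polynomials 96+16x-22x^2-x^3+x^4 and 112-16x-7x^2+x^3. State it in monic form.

By polynomial division,
  x^4-x^3-22x^2+16x+96 = (x+6)(x^3-7x^2-16x+112) + (36x^2-576)
  x^3-7x^2-16x+112 = ((1/36)x-7/36)(36x^2-576) + (0)
Last nonzero remainder: 36x^2-576. Dividing through by 36 gives the monic gcd x^2-16.

-16+x^2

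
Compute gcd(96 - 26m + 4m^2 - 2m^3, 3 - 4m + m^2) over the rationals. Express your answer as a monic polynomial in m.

Repeated division with remainder:
  -2m^3 + 4m^2 - 26m + 96 = (-2m - 4)(m^2 - 4m + 3) + (-36m + 108)
  m^2 - 4m + 3 = (-(1/36)m + 1/36)(-36m + 108) + (0)
Last nonzero remainder: -36m + 108. Dividing through by -36 gives the monic gcd m - 3.

-3 + m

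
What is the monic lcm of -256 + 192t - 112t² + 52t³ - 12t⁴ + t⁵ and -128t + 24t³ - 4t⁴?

-512t + 128t² - 32t³ - 8t⁴ + 28t⁵ - 10t⁶ + t⁷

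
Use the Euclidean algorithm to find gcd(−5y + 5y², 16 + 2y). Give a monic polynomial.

Euclidean algorithm in ℚ[y]:
  5y² − 5y = ((5/2)y − 45/2)(2y + 16) + (360)
  2y + 16 = ((1/180)y + 2/45)(360) + (0)
The last nonzero remainder is the constant 360, so the polynomials are coprime and gcd = 1.

1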